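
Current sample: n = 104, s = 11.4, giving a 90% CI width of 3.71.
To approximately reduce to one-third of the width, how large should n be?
n ≈ 936

CI width ∝ 1/√n
To reduce width by factor 3, need √n to grow by 3 → need 3² = 9 times as many samples.

Current: n = 104, width = 3.71
New: n = 936, width ≈ 1.23

Width reduced by factor of 3.71/1.23 = 3.02.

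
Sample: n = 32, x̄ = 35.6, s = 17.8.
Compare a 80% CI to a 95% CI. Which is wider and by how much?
95% CI is wider by 4.60

df = 31
80% CI: t* = 1.309, (31.48, 39.72), width = 2 · t* · s/√n = 8.24
95% CI: t* = 2.040, (29.18, 42.02), width = 2 · t* · s/√n = 12.84

The 95% CI is wider by 12.84 - 8.24 = 4.60.
Higher confidence requires a wider interval.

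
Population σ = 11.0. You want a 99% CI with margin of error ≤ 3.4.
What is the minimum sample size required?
n ≥ 70

For margin E ≤ 3.4:
n ≥ (z* · σ / E)²
n ≥ (2.576 · 11.0 / 3.4)²
n ≥ 69.46

Minimum n = 70 (rounding up)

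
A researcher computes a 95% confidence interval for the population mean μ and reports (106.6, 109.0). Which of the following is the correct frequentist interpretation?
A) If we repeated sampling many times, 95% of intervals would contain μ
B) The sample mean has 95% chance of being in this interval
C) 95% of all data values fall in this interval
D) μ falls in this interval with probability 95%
A

A) Correct — this is the frequentist long-run coverage interpretation.
B) Wrong — x̄ is observed and sits in the interval by construction.
C) Wrong — a CI is about the parameter μ, not individual data values.
D) Wrong — μ is fixed; the randomness lives in the interval, not in μ.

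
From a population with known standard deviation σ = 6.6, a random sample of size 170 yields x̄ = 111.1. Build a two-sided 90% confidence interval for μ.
(110.27, 111.93)

z-interval (σ known):
z* = 1.645 for 90% confidence

Margin of error = z* · σ/√n = 1.645 · 6.6/√170 = 0.83

CI: (111.1 - 0.83, 111.1 + 0.83) = (110.27, 111.93)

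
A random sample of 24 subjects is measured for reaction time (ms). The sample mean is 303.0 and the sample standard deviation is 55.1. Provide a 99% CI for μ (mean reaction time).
(271.43, 334.57)

t-interval (σ unknown):
df = n - 1 = 23
t* = 2.807 for 99% confidence

Margin of error = t* · s/√n = 2.807 · 55.1/√24 = 31.57

CI: (271.43, 334.57)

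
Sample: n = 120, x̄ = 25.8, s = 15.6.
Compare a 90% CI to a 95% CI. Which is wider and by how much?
95% CI is wider by 0.92

df = 119
90% CI: t* = 1.658, (23.44, 28.16), width = 2 · t* · s/√n = 4.72
95% CI: t* = 1.980, (22.98, 28.62), width = 2 · t* · s/√n = 5.64

The 95% CI is wider by 5.64 - 4.72 = 0.92.
Higher confidence requires a wider interval.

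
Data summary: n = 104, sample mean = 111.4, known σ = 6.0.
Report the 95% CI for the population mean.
(110.25, 112.55)

z-interval (σ known):
z* = 1.960 for 95% confidence

Margin of error = z* · σ/√n = 1.960 · 6.0/√104 = 1.15

CI: (111.4 - 1.15, 111.4 + 1.15) = (110.25, 112.55)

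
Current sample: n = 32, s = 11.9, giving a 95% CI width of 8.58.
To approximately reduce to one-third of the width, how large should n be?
n ≈ 288

CI width ∝ 1/√n
To reduce width by factor 3, need √n to grow by 3 → need 3² = 9 times as many samples.

Current: n = 32, width = 8.58
New: n = 288, width ≈ 2.76

Width reduced by factor of 8.58/2.76 = 3.11.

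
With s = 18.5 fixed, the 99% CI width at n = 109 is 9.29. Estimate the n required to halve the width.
n ≈ 436

CI width ∝ 1/√n
To reduce width by factor 2, need √n to grow by 2 → need 2² = 4 times as many samples.

Current: n = 109, width = 9.29
New: n = 436, width ≈ 4.58

Width reduced by factor of 9.29/4.58 = 2.03.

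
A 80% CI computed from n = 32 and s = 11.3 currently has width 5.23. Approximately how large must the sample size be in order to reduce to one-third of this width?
n ≈ 288

CI width ∝ 1/√n
To reduce width by factor 3, need √n to grow by 3 → need 3² = 9 times as many samples.

Current: n = 32, width = 5.23
New: n = 288, width ≈ 1.71

Width reduced by factor of 5.23/1.71 = 3.06.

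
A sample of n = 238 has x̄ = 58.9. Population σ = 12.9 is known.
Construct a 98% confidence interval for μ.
(56.96, 60.84)

z-interval (σ known):
z* = 2.326 for 98% confidence

Margin of error = z* · σ/√n = 2.326 · 12.9/√238 = 1.94

CI: (58.9 - 1.94, 58.9 + 1.94) = (56.96, 60.84)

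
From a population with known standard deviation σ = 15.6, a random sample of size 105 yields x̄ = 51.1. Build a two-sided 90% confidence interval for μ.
(48.60, 53.60)

z-interval (σ known):
z* = 1.645 for 90% confidence

Margin of error = z* · σ/√n = 1.645 · 15.6/√105 = 2.50

CI: (51.1 - 2.50, 51.1 + 2.50) = (48.60, 53.60)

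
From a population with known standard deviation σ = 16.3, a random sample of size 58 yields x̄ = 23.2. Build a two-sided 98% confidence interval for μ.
(18.22, 28.18)

z-interval (σ known):
z* = 2.326 for 98% confidence

Margin of error = z* · σ/√n = 2.326 · 16.3/√58 = 4.98

CI: (23.2 - 4.98, 23.2 + 4.98) = (18.22, 28.18)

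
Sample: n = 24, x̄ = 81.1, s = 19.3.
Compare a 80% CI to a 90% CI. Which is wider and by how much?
90% CI is wider by 3.11

df = 23
80% CI: t* = 1.319, (75.90, 86.30), width = 2 · t* · s/√n = 10.39
90% CI: t* = 1.714, (74.35, 87.85), width = 2 · t* · s/√n = 13.50

The 90% CI is wider by 13.50 - 10.39 = 3.11.
Higher confidence requires a wider interval.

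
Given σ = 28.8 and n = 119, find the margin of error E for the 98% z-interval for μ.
Margin of error = 6.14

Margin of error = z* · σ/√n
= 2.326 · 28.8/√119
= 2.326 · 28.8/10.9087
= 6.14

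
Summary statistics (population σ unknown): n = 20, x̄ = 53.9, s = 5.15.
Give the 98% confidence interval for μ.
(50.98, 56.82)

t-interval (σ unknown):
df = n - 1 = 19
t* = 2.539 for 98% confidence

Margin of error = t* · s/√n = 2.539 · 5.15/√20 = 2.92

CI: (50.98, 56.82)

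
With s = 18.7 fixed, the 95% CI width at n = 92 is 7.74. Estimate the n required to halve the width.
n ≈ 368

CI width ∝ 1/√n
To reduce width by factor 2, need √n to grow by 2 → need 2² = 4 times as many samples.

Current: n = 92, width = 7.74
New: n = 368, width ≈ 3.83

Width reduced by factor of 7.74/3.83 = 2.02.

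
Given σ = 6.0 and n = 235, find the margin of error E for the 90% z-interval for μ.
Margin of error = 0.64

Margin of error = z* · σ/√n
= 1.645 · 6.0/√235
= 1.645 · 6.0/15.3297
= 0.64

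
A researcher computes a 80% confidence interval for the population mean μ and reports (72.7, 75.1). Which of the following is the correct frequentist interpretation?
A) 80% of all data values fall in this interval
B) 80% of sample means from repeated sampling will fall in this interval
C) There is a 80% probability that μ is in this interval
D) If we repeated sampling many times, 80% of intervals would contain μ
D

A) Wrong — a CI is about the parameter μ, not individual data values.
B) Wrong — coverage applies to intervals containing μ, not to future x̄ values.
C) Wrong — μ is fixed; the randomness lives in the interval, not in μ.
D) Correct — this is the frequentist long-run coverage interpretation.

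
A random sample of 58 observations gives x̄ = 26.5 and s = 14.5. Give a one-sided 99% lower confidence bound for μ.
μ ≥ 21.94

Lower bound (one-sided):
t* = 2.394 (one-sided for 99%)
Lower bound = x̄ - t* · s/√n = 26.5 - 2.394 · 14.5/√58 = 21.94

We are 99% confident that μ ≥ 21.94.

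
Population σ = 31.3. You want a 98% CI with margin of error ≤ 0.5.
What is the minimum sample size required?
n ≥ 21202

For margin E ≤ 0.5:
n ≥ (z* · σ / E)²
n ≥ (2.326 · 31.3 / 0.5)²
n ≥ 21201.57

Minimum n = 21202 (rounding up)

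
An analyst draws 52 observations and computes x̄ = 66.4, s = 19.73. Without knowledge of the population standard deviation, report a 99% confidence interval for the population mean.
(59.08, 73.72)

t-interval (σ unknown):
df = n - 1 = 51
t* = 2.676 for 99% confidence

Margin of error = t* · s/√n = 2.676 · 19.73/√52 = 7.32

CI: (59.08, 73.72)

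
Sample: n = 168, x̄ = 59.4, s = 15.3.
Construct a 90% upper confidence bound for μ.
μ ≤ 60.92

Upper bound (one-sided):
t* = 1.287 (one-sided for 90%)
Upper bound = x̄ + t* · s/√n = 59.4 + 1.287 · 15.3/√168 = 60.92

We are 90% confident that μ ≤ 60.92.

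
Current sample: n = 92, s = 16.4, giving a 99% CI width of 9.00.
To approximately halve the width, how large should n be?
n ≈ 368

CI width ∝ 1/√n
To reduce width by factor 2, need √n to grow by 2 → need 2² = 4 times as many samples.

Current: n = 92, width = 9.00
New: n = 368, width ≈ 4.43

Width reduced by factor of 9.00/4.43 = 2.03.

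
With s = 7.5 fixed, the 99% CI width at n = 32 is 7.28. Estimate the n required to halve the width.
n ≈ 128

CI width ∝ 1/√n
To reduce width by factor 2, need √n to grow by 2 → need 2² = 4 times as many samples.

Current: n = 32, width = 7.28
New: n = 128, width ≈ 3.47

Width reduced by factor of 7.28/3.47 = 2.10.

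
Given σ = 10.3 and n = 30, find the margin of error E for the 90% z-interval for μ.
Margin of error = 3.09

Margin of error = z* · σ/√n
= 1.645 · 10.3/√30
= 1.645 · 10.3/5.4772
= 3.09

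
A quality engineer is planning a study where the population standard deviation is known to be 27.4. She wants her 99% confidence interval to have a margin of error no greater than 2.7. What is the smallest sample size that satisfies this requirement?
n ≥ 684

For margin E ≤ 2.7:
n ≥ (z* · σ / E)²
n ≥ (2.576 · 27.4 / 2.7)²
n ≥ 683.38

Minimum n = 684 (rounding up)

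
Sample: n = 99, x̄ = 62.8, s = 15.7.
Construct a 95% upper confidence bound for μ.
μ ≤ 65.42

Upper bound (one-sided):
t* = 1.661 (one-sided for 95%)
Upper bound = x̄ + t* · s/√n = 62.8 + 1.661 · 15.7/√99 = 65.42

We are 95% confident that μ ≤ 65.42.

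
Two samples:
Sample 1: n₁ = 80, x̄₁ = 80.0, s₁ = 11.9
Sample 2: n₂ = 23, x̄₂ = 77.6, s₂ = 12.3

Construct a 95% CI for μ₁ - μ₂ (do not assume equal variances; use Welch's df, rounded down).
(-3.47, 8.27)

Difference: x̄₁ - x̄₂ = 2.40
SE = √(s₁²/n₁ + s₂²/n₂) = √(11.9²/80 + 12.3²/23) = 2.8893
df = 34.73 → 34 (Welch–Satterthwaite, rounded down)
t* = 2.032

CI: 2.40 ± 2.032 · 2.8893 = 2.40 ± 5.87 = (-3.47, 8.27)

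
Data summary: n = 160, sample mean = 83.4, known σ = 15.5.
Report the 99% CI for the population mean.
(80.24, 86.56)

z-interval (σ known):
z* = 2.576 for 99% confidence

Margin of error = z* · σ/√n = 2.576 · 15.5/√160 = 3.16

CI: (83.4 - 3.16, 83.4 + 3.16) = (80.24, 86.56)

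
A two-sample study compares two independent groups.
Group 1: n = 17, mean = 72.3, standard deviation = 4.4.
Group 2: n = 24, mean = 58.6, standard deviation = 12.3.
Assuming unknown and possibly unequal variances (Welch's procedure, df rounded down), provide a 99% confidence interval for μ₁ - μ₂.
(6.20, 21.20)

Difference: x̄₁ - x̄₂ = 13.70
SE = √(s₁²/n₁ + s₂²/n₂) = √(4.4²/17 + 12.3²/24) = 2.7281
df = 30.62 → 30 (Welch–Satterthwaite, rounded down)
t* = 2.750

CI: 13.70 ± 2.750 · 2.7281 = 13.70 ± 7.50 = (6.20, 21.20)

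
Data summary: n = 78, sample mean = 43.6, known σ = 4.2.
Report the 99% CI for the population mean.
(42.37, 44.83)

z-interval (σ known):
z* = 2.576 for 99% confidence

Margin of error = z* · σ/√n = 2.576 · 4.2/√78 = 1.23

CI: (43.6 - 1.23, 43.6 + 1.23) = (42.37, 44.83)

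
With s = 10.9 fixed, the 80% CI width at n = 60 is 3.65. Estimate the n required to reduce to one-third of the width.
n ≈ 540

CI width ∝ 1/√n
To reduce width by factor 3, need √n to grow by 3 → need 3² = 9 times as many samples.

Current: n = 60, width = 3.65
New: n = 540, width ≈ 1.20

Width reduced by factor of 3.65/1.20 = 3.04.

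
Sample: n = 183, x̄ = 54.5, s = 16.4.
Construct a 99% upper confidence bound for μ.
μ ≤ 57.35

Upper bound (one-sided):
t* = 2.347 (one-sided for 99%)
Upper bound = x̄ + t* · s/√n = 54.5 + 2.347 · 16.4/√183 = 57.35

We are 99% confident that μ ≤ 57.35.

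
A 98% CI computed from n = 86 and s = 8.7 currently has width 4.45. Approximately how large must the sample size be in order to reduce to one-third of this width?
n ≈ 774

CI width ∝ 1/√n
To reduce width by factor 3, need √n to grow by 3 → need 3² = 9 times as many samples.

Current: n = 86, width = 4.45
New: n = 774, width ≈ 1.46

Width reduced by factor of 4.45/1.46 = 3.05.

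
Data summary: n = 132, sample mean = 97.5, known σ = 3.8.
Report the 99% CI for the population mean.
(96.65, 98.35)

z-interval (σ known):
z* = 2.576 for 99% confidence

Margin of error = z* · σ/√n = 2.576 · 3.8/√132 = 0.85

CI: (97.5 - 0.85, 97.5 + 0.85) = (96.65, 98.35)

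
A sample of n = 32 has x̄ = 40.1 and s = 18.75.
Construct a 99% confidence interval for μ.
(31.00, 49.20)

t-interval (σ unknown):
df = n - 1 = 31
t* = 2.744 for 99% confidence

Margin of error = t* · s/√n = 2.744 · 18.75/√32 = 9.10

CI: (31.00, 49.20)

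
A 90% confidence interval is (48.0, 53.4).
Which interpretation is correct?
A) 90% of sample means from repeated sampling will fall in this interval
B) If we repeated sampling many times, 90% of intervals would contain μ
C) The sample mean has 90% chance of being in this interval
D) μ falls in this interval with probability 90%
B

A) Wrong — coverage applies to intervals containing μ, not to future x̄ values.
B) Correct — this is the frequentist long-run coverage interpretation.
C) Wrong — x̄ is observed and sits in the interval by construction.
D) Wrong — μ is fixed; the randomness lives in the interval, not in μ.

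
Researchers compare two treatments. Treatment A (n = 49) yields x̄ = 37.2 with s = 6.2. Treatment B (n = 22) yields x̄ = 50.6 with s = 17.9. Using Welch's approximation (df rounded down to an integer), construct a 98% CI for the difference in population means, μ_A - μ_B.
(-23.19, -3.61)

Difference: x̄₁ - x̄₂ = -13.40
SE = √(s₁²/n₁ + s₂²/n₂) = √(6.2²/49 + 17.9²/22) = 3.9177
df = 23.29 → 23 (Welch–Satterthwaite, rounded down)
t* = 2.500

CI: -13.40 ± 2.500 · 3.9177 = -13.40 ± 9.79 = (-23.19, -3.61)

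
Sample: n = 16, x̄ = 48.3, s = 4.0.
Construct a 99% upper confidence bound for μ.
μ ≤ 50.90

Upper bound (one-sided):
t* = 2.602 (one-sided for 99%)
Upper bound = x̄ + t* · s/√n = 48.3 + 2.602 · 4.0/√16 = 50.90

We are 99% confident that μ ≤ 50.90.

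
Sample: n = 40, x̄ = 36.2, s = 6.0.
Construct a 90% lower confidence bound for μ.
μ ≥ 34.96

Lower bound (one-sided):
t* = 1.304 (one-sided for 90%)
Lower bound = x̄ - t* · s/√n = 36.2 - 1.304 · 6.0/√40 = 34.96

We are 90% confident that μ ≥ 34.96.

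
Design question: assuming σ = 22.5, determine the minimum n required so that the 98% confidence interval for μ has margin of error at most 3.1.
n ≥ 286

For margin E ≤ 3.1:
n ≥ (z* · σ / E)²
n ≥ (2.326 · 22.5 / 3.1)²
n ≥ 285.01

Minimum n = 286 (rounding up)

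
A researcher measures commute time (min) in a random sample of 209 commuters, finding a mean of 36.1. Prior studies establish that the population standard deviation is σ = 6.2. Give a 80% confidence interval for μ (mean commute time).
(35.55, 36.65)

z-interval (σ known):
z* = 1.282 for 80% confidence

Margin of error = z* · σ/√n = 1.282 · 6.2/√209 = 0.55

CI: (36.1 - 0.55, 36.1 + 0.55) = (35.55, 36.65)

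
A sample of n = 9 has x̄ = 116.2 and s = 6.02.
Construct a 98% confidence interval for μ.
(110.39, 122.01)

t-interval (σ unknown):
df = n - 1 = 8
t* = 2.896 for 98% confidence

Margin of error = t* · s/√n = 2.896 · 6.02/√9 = 5.81

CI: (110.39, 122.01)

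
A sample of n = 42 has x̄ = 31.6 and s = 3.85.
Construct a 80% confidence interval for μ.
(30.83, 32.37)

t-interval (σ unknown):
df = n - 1 = 41
t* = 1.303 for 80% confidence

Margin of error = t* · s/√n = 1.303 · 3.85/√42 = 0.77

CI: (30.83, 32.37)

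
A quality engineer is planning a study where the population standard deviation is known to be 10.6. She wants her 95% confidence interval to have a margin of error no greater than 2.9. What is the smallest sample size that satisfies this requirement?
n ≥ 52

For margin E ≤ 2.9:
n ≥ (z* · σ / E)²
n ≥ (1.960 · 10.6 / 2.9)²
n ≥ 51.32

Minimum n = 52 (rounding up)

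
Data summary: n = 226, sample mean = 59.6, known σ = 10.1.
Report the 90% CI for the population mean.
(58.49, 60.71)

z-interval (σ known):
z* = 1.645 for 90% confidence

Margin of error = z* · σ/√n = 1.645 · 10.1/√226 = 1.11

CI: (59.6 - 1.11, 59.6 + 1.11) = (58.49, 60.71)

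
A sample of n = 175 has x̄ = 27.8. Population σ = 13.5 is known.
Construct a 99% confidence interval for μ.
(25.17, 30.43)

z-interval (σ known):
z* = 2.576 for 99% confidence

Margin of error = z* · σ/√n = 2.576 · 13.5/√175 = 2.63

CI: (27.8 - 2.63, 27.8 + 2.63) = (25.17, 30.43)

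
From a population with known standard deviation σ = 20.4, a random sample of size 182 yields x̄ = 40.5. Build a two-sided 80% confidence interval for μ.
(38.56, 42.44)

z-interval (σ known):
z* = 1.282 for 80% confidence

Margin of error = z* · σ/√n = 1.282 · 20.4/√182 = 1.94

CI: (40.5 - 1.94, 40.5 + 1.94) = (38.56, 42.44)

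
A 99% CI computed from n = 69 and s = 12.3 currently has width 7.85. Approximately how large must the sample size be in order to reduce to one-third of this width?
n ≈ 621

CI width ∝ 1/√n
To reduce width by factor 3, need √n to grow by 3 → need 3² = 9 times as many samples.

Current: n = 69, width = 7.85
New: n = 621, width ≈ 2.55

Width reduced by factor of 7.85/2.55 = 3.08.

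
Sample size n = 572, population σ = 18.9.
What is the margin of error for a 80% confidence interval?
Margin of error = 1.01

Margin of error = z* · σ/√n
= 1.282 · 18.9/√572
= 1.282 · 18.9/23.9165
= 1.01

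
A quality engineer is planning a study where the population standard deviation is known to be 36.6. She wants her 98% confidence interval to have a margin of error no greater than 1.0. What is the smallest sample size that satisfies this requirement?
n ≥ 7248

For margin E ≤ 1.0:
n ≥ (z* · σ / E)²
n ≥ (2.326 · 36.6 / 1.0)²
n ≥ 7247.39

Minimum n = 7248 (rounding up)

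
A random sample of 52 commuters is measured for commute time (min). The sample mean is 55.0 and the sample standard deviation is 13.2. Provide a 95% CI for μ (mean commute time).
(51.32, 58.68)

t-interval (σ unknown):
df = n - 1 = 51
t* = 2.008 for 95% confidence

Margin of error = t* · s/√n = 2.008 · 13.2/√52 = 3.68

CI: (51.32, 58.68)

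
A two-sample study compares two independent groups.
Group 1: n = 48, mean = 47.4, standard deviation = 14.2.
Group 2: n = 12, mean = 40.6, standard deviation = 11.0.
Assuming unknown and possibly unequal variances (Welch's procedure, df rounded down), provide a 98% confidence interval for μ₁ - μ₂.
(-2.72, 16.32)

Difference: x̄₁ - x̄₂ = 6.80
SE = √(s₁²/n₁ + s₂²/n₂) = √(14.2²/48 + 11.0²/12) = 3.7794
df = 21.21 → 21 (Welch–Satterthwaite, rounded down)
t* = 2.518

CI: 6.80 ± 2.518 · 3.7794 = 6.80 ± 9.52 = (-2.72, 16.32)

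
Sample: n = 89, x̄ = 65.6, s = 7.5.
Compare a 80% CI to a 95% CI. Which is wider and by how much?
95% CI is wider by 1.11

df = 88
80% CI: t* = 1.291, (64.57, 66.63), width = 2 · t* · s/√n = 2.05
95% CI: t* = 1.987, (64.02, 67.18), width = 2 · t* · s/√n = 3.16

The 95% CI is wider by 3.16 - 2.05 = 1.11.
Higher confidence requires a wider interval.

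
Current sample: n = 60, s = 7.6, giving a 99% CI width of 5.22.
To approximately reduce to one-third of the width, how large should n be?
n ≈ 540

CI width ∝ 1/√n
To reduce width by factor 3, need √n to grow by 3 → need 3² = 9 times as many samples.

Current: n = 60, width = 5.22
New: n = 540, width ≈ 1.69

Width reduced by factor of 5.22/1.69 = 3.09.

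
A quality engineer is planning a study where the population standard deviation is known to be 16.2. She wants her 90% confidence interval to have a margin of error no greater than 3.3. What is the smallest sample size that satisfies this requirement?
n ≥ 66

For margin E ≤ 3.3:
n ≥ (z* · σ / E)²
n ≥ (1.645 · 16.2 / 3.3)²
n ≥ 65.21

Minimum n = 66 (rounding up)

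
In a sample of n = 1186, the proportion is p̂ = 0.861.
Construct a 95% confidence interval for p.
(0.841, 0.881)

Proportion CI:
SE = √(p̂(1-p̂)/n) = √(0.861 · 0.139 / 1186) = 0.01005

z* = 1.960
Margin = z* · SE = 1.960 · 0.01005 = 0.0197

CI: 0.861 ± 0.0197 = (0.841, 0.881)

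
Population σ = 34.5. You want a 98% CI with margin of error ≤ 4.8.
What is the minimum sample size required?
n ≥ 280

For margin E ≤ 4.8:
n ≥ (z* · σ / E)²
n ≥ (2.326 · 34.5 / 4.8)²
n ≥ 279.50

Minimum n = 280 (rounding up)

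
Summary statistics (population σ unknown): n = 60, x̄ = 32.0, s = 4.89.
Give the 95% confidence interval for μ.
(30.74, 33.26)

t-interval (σ unknown):
df = n - 1 = 59
t* = 2.001 for 95% confidence

Margin of error = t* · s/√n = 2.001 · 4.89/√60 = 1.26

CI: (30.74, 33.26)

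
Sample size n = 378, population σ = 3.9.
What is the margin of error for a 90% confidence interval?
Margin of error = 0.33

Margin of error = z* · σ/√n
= 1.645 · 3.9/√378
= 1.645 · 3.9/19.4422
= 0.33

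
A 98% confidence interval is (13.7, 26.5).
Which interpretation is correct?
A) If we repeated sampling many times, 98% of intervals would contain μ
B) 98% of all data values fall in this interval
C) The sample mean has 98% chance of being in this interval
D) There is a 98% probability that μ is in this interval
A

A) Correct — this is the frequentist long-run coverage interpretation.
B) Wrong — a CI is about the parameter μ, not individual data values.
C) Wrong — x̄ is observed and sits in the interval by construction.
D) Wrong — μ is fixed; the randomness lives in the interval, not in μ.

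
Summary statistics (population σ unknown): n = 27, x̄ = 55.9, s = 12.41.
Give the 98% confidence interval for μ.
(49.98, 61.82)

t-interval (σ unknown):
df = n - 1 = 26
t* = 2.479 for 98% confidence

Margin of error = t* · s/√n = 2.479 · 12.41/√27 = 5.92

CI: (49.98, 61.82)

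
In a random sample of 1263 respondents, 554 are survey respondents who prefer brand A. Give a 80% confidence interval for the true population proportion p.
(0.421, 0.457)

Proportion CI:
p̂ = 554/1263 = 0.43864
SE = √(p̂(1-p̂)/n) = √(0.43864 · 0.56136 / 1263) = 0.01396

z* = 1.282
Margin = z* · SE = 1.282 · 0.01396 = 0.0179

CI: 0.43864 ± 0.0179 = (0.421, 0.457)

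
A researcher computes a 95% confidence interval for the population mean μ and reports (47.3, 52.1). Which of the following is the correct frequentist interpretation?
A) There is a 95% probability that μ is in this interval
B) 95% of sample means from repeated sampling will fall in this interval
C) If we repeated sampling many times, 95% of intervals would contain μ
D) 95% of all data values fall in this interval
C

A) Wrong — μ is fixed; the randomness lives in the interval, not in μ.
B) Wrong — coverage applies to intervals containing μ, not to future x̄ values.
C) Correct — this is the frequentist long-run coverage interpretation.
D) Wrong — a CI is about the parameter μ, not individual data values.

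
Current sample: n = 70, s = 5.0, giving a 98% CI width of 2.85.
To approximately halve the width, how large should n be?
n ≈ 280

CI width ∝ 1/√n
To reduce width by factor 2, need √n to grow by 2 → need 2² = 4 times as many samples.

Current: n = 70, width = 2.85
New: n = 280, width ≈ 1.40

Width reduced by factor of 2.85/1.40 = 2.04.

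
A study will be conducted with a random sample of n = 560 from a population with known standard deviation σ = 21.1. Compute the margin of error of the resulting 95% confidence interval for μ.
Margin of error = 1.75

Margin of error = z* · σ/√n
= 1.960 · 21.1/√560
= 1.960 · 21.1/23.6643
= 1.75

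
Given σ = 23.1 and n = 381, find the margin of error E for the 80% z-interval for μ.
Margin of error = 1.52

Margin of error = z* · σ/√n
= 1.282 · 23.1/√381
= 1.282 · 23.1/19.5192
= 1.52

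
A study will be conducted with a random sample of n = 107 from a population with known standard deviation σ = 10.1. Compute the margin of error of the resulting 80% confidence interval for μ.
Margin of error = 1.25

Margin of error = z* · σ/√n
= 1.282 · 10.1/√107
= 1.282 · 10.1/10.3441
= 1.25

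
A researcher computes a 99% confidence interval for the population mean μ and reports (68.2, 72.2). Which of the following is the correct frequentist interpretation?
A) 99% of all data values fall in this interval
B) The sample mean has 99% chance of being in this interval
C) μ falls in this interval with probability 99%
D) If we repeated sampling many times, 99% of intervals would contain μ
D

A) Wrong — a CI is about the parameter μ, not individual data values.
B) Wrong — x̄ is observed and sits in the interval by construction.
C) Wrong — μ is fixed; the randomness lives in the interval, not in μ.
D) Correct — this is the frequentist long-run coverage interpretation.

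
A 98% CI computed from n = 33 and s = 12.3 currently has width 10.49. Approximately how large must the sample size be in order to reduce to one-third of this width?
n ≈ 297

CI width ∝ 1/√n
To reduce width by factor 3, need √n to grow by 3 → need 3² = 9 times as many samples.

Current: n = 33, width = 10.49
New: n = 297, width ≈ 3.34

Width reduced by factor of 10.49/3.34 = 3.14.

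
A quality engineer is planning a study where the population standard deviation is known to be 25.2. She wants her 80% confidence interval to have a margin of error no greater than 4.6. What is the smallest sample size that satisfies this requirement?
n ≥ 50

For margin E ≤ 4.6:
n ≥ (z* · σ / E)²
n ≥ (1.282 · 25.2 / 4.6)²
n ≥ 49.32

Minimum n = 50 (rounding up)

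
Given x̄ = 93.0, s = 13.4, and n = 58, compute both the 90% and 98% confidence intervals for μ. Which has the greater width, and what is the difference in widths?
98% CI is wider by 2.54

df = 57
90% CI: t* = 1.672, (90.06, 95.94), width = 2 · t* · s/√n = 5.88
98% CI: t* = 2.394, (88.79, 97.21), width = 2 · t* · s/√n = 8.42

The 98% CI is wider by 8.42 - 5.88 = 2.54.
Higher confidence requires a wider interval.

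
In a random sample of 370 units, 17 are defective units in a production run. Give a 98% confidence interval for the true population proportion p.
(0.021, 0.071)

Proportion CI:
p̂ = 17/370 = 0.04595
SE = √(p̂(1-p̂)/n) = √(0.04595 · 0.95405 / 370) = 0.01088

z* = 2.326
Margin = z* · SE = 2.326 · 0.01088 = 0.0253

CI: 0.04595 ± 0.0253 = (0.021, 0.071)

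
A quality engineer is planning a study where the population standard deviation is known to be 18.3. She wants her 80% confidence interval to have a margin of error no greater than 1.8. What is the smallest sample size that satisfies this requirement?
n ≥ 170

For margin E ≤ 1.8:
n ≥ (z* · σ / E)²
n ≥ (1.282 · 18.3 / 1.8)²
n ≥ 169.88

Minimum n = 170 (rounding up)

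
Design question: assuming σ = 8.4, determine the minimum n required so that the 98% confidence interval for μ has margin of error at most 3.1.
n ≥ 40

For margin E ≤ 3.1:
n ≥ (z* · σ / E)²
n ≥ (2.326 · 8.4 / 3.1)²
n ≥ 39.72

Minimum n = 40 (rounding up)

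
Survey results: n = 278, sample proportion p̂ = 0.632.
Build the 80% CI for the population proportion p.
(0.595, 0.669)

Proportion CI:
SE = √(p̂(1-p̂)/n) = √(0.632 · 0.368 / 278) = 0.02892

z* = 1.282
Margin = z* · SE = 1.282 · 0.02892 = 0.0371

CI: 0.632 ± 0.0371 = (0.595, 0.669)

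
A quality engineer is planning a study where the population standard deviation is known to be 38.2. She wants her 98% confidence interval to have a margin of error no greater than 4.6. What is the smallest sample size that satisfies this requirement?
n ≥ 374

For margin E ≤ 4.6:
n ≥ (z* · σ / E)²
n ≥ (2.326 · 38.2 / 4.6)²
n ≥ 373.10

Minimum n = 374 (rounding up)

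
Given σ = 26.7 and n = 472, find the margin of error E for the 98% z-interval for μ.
Margin of error = 2.86

Margin of error = z* · σ/√n
= 2.326 · 26.7/√472
= 2.326 · 26.7/21.7256
= 2.86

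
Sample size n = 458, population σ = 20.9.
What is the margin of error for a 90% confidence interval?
Margin of error = 1.61

Margin of error = z* · σ/√n
= 1.645 · 20.9/√458
= 1.645 · 20.9/21.4009
= 1.61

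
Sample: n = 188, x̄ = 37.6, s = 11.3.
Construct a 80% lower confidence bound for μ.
μ ≥ 36.90

Lower bound (one-sided):
t* = 0.844 (one-sided for 80%)
Lower bound = x̄ - t* · s/√n = 37.6 - 0.844 · 11.3/√188 = 36.90

We are 80% confident that μ ≥ 36.90.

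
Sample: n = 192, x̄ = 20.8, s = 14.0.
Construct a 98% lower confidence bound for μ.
μ ≥ 18.71

Lower bound (one-sided):
t* = 2.068 (one-sided for 98%)
Lower bound = x̄ - t* · s/√n = 20.8 - 2.068 · 14.0/√192 = 18.71

We are 98% confident that μ ≥ 18.71.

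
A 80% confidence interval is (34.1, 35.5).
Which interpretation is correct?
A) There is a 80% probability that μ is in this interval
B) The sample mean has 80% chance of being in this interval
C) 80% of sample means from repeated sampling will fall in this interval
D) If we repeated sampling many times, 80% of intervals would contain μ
D

A) Wrong — μ is fixed; the randomness lives in the interval, not in μ.
B) Wrong — x̄ is observed and sits in the interval by construction.
C) Wrong — coverage applies to intervals containing μ, not to future x̄ values.
D) Correct — this is the frequentist long-run coverage interpretation.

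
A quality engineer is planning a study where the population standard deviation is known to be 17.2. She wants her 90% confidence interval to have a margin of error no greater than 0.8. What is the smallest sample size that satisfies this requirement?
n ≥ 1251

For margin E ≤ 0.8:
n ≥ (z* · σ / E)²
n ≥ (1.645 · 17.2 / 0.8)²
n ≥ 1250.86

Minimum n = 1251 (rounding up)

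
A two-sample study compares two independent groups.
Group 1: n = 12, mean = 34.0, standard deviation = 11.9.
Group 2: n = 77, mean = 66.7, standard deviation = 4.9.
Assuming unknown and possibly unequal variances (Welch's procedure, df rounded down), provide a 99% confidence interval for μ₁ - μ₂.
(-43.51, -21.89)

Difference: x̄₁ - x̄₂ = -32.70
SE = √(s₁²/n₁ + s₂²/n₂) = √(11.9²/12 + 4.9²/77) = 3.4803
df = 11.59 → 11 (Welch–Satterthwaite, rounded down)
t* = 3.106

CI: -32.70 ± 3.106 · 3.4803 = -32.70 ± 10.81 = (-43.51, -21.89)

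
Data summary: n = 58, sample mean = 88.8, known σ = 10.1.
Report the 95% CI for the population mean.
(86.20, 91.40)

z-interval (σ known):
z* = 1.960 for 95% confidence

Margin of error = z* · σ/√n = 1.960 · 10.1/√58 = 2.60

CI: (88.8 - 2.60, 88.8 + 2.60) = (86.20, 91.40)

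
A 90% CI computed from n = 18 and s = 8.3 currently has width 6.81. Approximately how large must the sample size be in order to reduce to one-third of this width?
n ≈ 162

CI width ∝ 1/√n
To reduce width by factor 3, need √n to grow by 3 → need 3² = 9 times as many samples.

Current: n = 18, width = 6.81
New: n = 162, width ≈ 2.16

Width reduced by factor of 6.81/2.16 = 3.15.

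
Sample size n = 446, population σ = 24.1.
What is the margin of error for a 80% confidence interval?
Margin of error = 1.46

Margin of error = z* · σ/√n
= 1.282 · 24.1/√446
= 1.282 · 24.1/21.1187
= 1.46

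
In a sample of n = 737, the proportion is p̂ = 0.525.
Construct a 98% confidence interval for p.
(0.482, 0.568)

Proportion CI:
SE = √(p̂(1-p̂)/n) = √(0.525 · 0.475 / 737) = 0.01839

z* = 2.326
Margin = z* · SE = 2.326 · 0.01839 = 0.0428

CI: 0.525 ± 0.0428 = (0.482, 0.568)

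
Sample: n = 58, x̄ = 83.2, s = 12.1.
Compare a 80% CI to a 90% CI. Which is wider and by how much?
90% CI is wider by 1.19

df = 57
80% CI: t* = 1.297, (81.14, 85.26), width = 2 · t* · s/√n = 4.12
90% CI: t* = 1.672, (80.54, 85.86), width = 2 · t* · s/√n = 5.31

The 90% CI is wider by 5.31 - 4.12 = 1.19.
Higher confidence requires a wider interval.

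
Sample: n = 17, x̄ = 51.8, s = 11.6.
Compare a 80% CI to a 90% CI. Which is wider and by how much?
90% CI is wider by 2.30

df = 16
80% CI: t* = 1.337, (48.04, 55.56), width = 2 · t* · s/√n = 7.52
90% CI: t* = 1.746, (46.89, 56.71), width = 2 · t* · s/√n = 9.82

The 90% CI is wider by 9.82 - 7.52 = 2.30.
Higher confidence requires a wider interval.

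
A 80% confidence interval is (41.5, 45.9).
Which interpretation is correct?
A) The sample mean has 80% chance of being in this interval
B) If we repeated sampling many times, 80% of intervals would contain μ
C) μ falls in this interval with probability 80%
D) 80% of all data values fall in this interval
B

A) Wrong — x̄ is observed and sits in the interval by construction.
B) Correct — this is the frequentist long-run coverage interpretation.
C) Wrong — μ is fixed; the randomness lives in the interval, not in μ.
D) Wrong — a CI is about the parameter μ, not individual data values.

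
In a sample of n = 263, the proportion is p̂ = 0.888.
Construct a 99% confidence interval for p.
(0.838, 0.938)

Proportion CI:
SE = √(p̂(1-p̂)/n) = √(0.888 · 0.112 / 263) = 0.01945

z* = 2.576
Margin = z* · SE = 2.576 · 0.01945 = 0.0501

CI: 0.888 ± 0.0501 = (0.838, 0.938)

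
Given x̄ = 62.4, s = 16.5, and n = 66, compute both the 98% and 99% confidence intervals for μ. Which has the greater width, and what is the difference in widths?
99% CI is wider by 1.09

df = 65
98% CI: t* = 2.385, (57.56, 67.24), width = 2 · t* · s/√n = 9.69
99% CI: t* = 2.654, (57.01, 67.79), width = 2 · t* · s/√n = 10.78

The 99% CI is wider by 10.78 - 9.69 = 1.09.
Higher confidence requires a wider interval.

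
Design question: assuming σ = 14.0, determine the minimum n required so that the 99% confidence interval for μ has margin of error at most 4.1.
n ≥ 78

For margin E ≤ 4.1:
n ≥ (z* · σ / E)²
n ≥ (2.576 · 14.0 / 4.1)²
n ≥ 77.37

Minimum n = 78 (rounding up)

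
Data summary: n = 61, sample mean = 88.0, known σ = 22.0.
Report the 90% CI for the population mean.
(83.37, 92.63)

z-interval (σ known):
z* = 1.645 for 90% confidence

Margin of error = z* · σ/√n = 1.645 · 22.0/√61 = 4.63

CI: (88.0 - 4.63, 88.0 + 4.63) = (83.37, 92.63)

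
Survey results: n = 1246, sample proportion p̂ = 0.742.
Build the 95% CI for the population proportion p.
(0.718, 0.766)

Proportion CI:
SE = √(p̂(1-p̂)/n) = √(0.742 · 0.258 / 1246) = 0.01240

z* = 1.960
Margin = z* · SE = 1.960 · 0.01240 = 0.0243

CI: 0.742 ± 0.0243 = (0.718, 0.766)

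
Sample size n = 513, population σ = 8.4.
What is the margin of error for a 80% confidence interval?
Margin of error = 0.48

Margin of error = z* · σ/√n
= 1.282 · 8.4/√513
= 1.282 · 8.4/22.6495
= 0.48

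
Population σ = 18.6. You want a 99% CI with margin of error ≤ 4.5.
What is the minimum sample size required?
n ≥ 114

For margin E ≤ 4.5:
n ≥ (z* · σ / E)²
n ≥ (2.576 · 18.6 / 4.5)²
n ≥ 113.37

Minimum n = 114 (rounding up)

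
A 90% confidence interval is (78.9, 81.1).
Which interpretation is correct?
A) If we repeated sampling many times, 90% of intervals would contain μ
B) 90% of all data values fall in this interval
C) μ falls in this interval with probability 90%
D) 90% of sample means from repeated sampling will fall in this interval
A

A) Correct — this is the frequentist long-run coverage interpretation.
B) Wrong — a CI is about the parameter μ, not individual data values.
C) Wrong — μ is fixed; the randomness lives in the interval, not in μ.
D) Wrong — coverage applies to intervals containing μ, not to future x̄ values.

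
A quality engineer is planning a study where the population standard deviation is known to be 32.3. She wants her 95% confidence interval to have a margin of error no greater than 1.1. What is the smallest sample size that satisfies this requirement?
n ≥ 3313

For margin E ≤ 1.1:
n ≥ (z* · σ / E)²
n ≥ (1.960 · 32.3 / 1.1)²
n ≥ 3312.32

Minimum n = 3313 (rounding up)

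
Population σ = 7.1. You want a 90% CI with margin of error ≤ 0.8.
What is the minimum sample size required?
n ≥ 214

For margin E ≤ 0.8:
n ≥ (z* · σ / E)²
n ≥ (1.645 · 7.1 / 0.8)²
n ≥ 213.14

Minimum n = 214 (rounding up)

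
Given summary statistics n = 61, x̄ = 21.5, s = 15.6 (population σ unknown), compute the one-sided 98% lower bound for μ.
μ ≥ 17.31

Lower bound (one-sided):
t* = 2.099 (one-sided for 98%)
Lower bound = x̄ - t* · s/√n = 21.5 - 2.099 · 15.6/√61 = 17.31

We are 98% confident that μ ≥ 17.31.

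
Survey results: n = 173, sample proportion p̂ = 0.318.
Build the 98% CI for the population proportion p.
(0.236, 0.400)

Proportion CI:
SE = √(p̂(1-p̂)/n) = √(0.318 · 0.682 / 173) = 0.03541

z* = 2.326
Margin = z* · SE = 2.326 · 0.03541 = 0.0824

CI: 0.318 ± 0.0824 = (0.236, 0.400)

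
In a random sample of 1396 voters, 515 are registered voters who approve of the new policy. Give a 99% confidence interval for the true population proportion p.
(0.336, 0.402)

Proportion CI:
p̂ = 515/1396 = 0.36891
SE = √(p̂(1-p̂)/n) = √(0.36891 · 0.63109 / 1396) = 0.01291

z* = 2.576
Margin = z* · SE = 2.576 · 0.01291 = 0.0333

CI: 0.36891 ± 0.0333 = (0.336, 0.402)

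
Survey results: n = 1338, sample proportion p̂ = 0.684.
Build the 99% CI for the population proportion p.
(0.651, 0.717)

Proportion CI:
SE = √(p̂(1-p̂)/n) = √(0.684 · 0.316 / 1338) = 0.01271

z* = 2.576
Margin = z* · SE = 2.576 · 0.01271 = 0.0327

CI: 0.684 ± 0.0327 = (0.651, 0.717)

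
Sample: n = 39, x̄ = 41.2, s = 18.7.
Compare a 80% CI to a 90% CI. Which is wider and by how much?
90% CI is wider by 2.29

df = 38
80% CI: t* = 1.304, (37.30, 45.10), width = 2 · t* · s/√n = 7.81
90% CI: t* = 1.686, (36.15, 46.25), width = 2 · t* · s/√n = 10.10

The 90% CI is wider by 10.10 - 7.81 = 2.29.
Higher confidence requires a wider interval.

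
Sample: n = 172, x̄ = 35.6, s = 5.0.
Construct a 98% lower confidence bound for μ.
μ ≥ 34.81

Lower bound (one-sided):
t* = 2.070 (one-sided for 98%)
Lower bound = x̄ - t* · s/√n = 35.6 - 2.070 · 5.0/√172 = 34.81

We are 98% confident that μ ≥ 34.81.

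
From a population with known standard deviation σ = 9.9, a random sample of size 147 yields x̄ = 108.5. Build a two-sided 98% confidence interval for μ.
(106.60, 110.40)

z-interval (σ known):
z* = 2.326 for 98% confidence

Margin of error = z* · σ/√n = 2.326 · 9.9/√147 = 1.90

CI: (108.5 - 1.90, 108.5 + 1.90) = (106.60, 110.40)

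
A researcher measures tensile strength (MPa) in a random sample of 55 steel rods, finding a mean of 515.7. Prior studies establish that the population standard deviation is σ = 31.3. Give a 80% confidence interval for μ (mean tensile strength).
(510.29, 521.11)

z-interval (σ known):
z* = 1.282 for 80% confidence

Margin of error = z* · σ/√n = 1.282 · 31.3/√55 = 5.41

CI: (515.7 - 5.41, 515.7 + 5.41) = (510.29, 521.11)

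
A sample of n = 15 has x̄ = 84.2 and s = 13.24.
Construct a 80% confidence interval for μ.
(79.60, 88.80)

t-interval (σ unknown):
df = n - 1 = 14
t* = 1.345 for 80% confidence

Margin of error = t* · s/√n = 1.345 · 13.24/√15 = 4.60

CI: (79.60, 88.80)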